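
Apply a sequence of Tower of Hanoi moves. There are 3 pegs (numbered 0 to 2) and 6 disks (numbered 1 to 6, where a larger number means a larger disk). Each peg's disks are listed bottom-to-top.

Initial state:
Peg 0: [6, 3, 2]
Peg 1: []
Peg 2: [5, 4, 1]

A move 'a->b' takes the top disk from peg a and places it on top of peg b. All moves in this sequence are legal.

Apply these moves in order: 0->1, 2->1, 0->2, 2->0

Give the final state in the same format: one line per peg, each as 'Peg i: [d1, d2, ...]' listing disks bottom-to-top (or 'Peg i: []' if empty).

After move 1 (0->1):
Peg 0: [6, 3]
Peg 1: [2]
Peg 2: [5, 4, 1]

After move 2 (2->1):
Peg 0: [6, 3]
Peg 1: [2, 1]
Peg 2: [5, 4]

After move 3 (0->2):
Peg 0: [6]
Peg 1: [2, 1]
Peg 2: [5, 4, 3]

After move 4 (2->0):
Peg 0: [6, 3]
Peg 1: [2, 1]
Peg 2: [5, 4]

Answer: Peg 0: [6, 3]
Peg 1: [2, 1]
Peg 2: [5, 4]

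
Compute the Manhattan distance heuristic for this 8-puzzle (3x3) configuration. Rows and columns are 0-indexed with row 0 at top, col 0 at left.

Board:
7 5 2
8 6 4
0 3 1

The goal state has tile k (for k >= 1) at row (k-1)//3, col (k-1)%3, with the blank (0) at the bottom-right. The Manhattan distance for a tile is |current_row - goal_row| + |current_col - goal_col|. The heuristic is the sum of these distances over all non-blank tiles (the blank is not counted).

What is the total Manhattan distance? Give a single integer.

Answer: 16

Derivation:
Tile 7: at (0,0), goal (2,0), distance |0-2|+|0-0| = 2
Tile 5: at (0,1), goal (1,1), distance |0-1|+|1-1| = 1
Tile 2: at (0,2), goal (0,1), distance |0-0|+|2-1| = 1
Tile 8: at (1,0), goal (2,1), distance |1-2|+|0-1| = 2
Tile 6: at (1,1), goal (1,2), distance |1-1|+|1-2| = 1
Tile 4: at (1,2), goal (1,0), distance |1-1|+|2-0| = 2
Tile 3: at (2,1), goal (0,2), distance |2-0|+|1-2| = 3
Tile 1: at (2,2), goal (0,0), distance |2-0|+|2-0| = 4
Sum: 2 + 1 + 1 + 2 + 1 + 2 + 3 + 4 = 16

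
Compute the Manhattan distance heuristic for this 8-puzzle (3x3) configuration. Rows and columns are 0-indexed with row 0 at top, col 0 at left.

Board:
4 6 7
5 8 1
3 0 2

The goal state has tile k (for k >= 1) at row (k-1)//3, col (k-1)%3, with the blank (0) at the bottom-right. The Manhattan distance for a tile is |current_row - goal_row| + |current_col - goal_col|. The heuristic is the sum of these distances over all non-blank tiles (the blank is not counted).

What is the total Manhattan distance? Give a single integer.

Tile 4: at (0,0), goal (1,0), distance |0-1|+|0-0| = 1
Tile 6: at (0,1), goal (1,2), distance |0-1|+|1-2| = 2
Tile 7: at (0,2), goal (2,0), distance |0-2|+|2-0| = 4
Tile 5: at (1,0), goal (1,1), distance |1-1|+|0-1| = 1
Tile 8: at (1,1), goal (2,1), distance |1-2|+|1-1| = 1
Tile 1: at (1,2), goal (0,0), distance |1-0|+|2-0| = 3
Tile 3: at (2,0), goal (0,2), distance |2-0|+|0-2| = 4
Tile 2: at (2,2), goal (0,1), distance |2-0|+|2-1| = 3
Sum: 1 + 2 + 4 + 1 + 1 + 3 + 4 + 3 = 19

Answer: 19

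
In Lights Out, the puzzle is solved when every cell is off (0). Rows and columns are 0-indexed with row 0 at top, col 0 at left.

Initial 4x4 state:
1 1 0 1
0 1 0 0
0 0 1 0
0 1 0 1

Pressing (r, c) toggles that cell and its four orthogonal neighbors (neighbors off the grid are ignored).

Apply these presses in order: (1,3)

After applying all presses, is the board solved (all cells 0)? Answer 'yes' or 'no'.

After press 1 at (1,3):
1 1 0 0
0 1 1 1
0 0 1 1
0 1 0 1

Lights still on: 9

Answer: no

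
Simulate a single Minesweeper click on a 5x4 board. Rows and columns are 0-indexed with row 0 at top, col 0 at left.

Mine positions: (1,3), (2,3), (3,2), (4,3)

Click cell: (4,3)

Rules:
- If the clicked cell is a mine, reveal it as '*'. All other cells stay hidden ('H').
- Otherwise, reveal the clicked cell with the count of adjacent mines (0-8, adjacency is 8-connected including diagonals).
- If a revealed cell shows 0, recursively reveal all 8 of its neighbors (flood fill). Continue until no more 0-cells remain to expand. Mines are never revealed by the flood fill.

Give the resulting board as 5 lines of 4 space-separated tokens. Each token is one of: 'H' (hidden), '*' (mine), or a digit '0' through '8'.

H H H H
H H H H
H H H H
H H H H
H H H *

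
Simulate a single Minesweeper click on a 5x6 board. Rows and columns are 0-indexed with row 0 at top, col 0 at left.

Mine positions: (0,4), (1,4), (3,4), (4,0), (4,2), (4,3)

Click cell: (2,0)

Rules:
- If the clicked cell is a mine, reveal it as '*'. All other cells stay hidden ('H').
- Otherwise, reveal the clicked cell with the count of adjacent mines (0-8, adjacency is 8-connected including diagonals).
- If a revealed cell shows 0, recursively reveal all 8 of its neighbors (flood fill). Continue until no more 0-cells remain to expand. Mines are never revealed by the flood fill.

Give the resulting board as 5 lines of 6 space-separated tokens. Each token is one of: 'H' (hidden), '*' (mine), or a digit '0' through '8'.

0 0 0 2 H H
0 0 0 2 H H
0 0 0 2 H H
1 2 2 3 H H
H H H H H H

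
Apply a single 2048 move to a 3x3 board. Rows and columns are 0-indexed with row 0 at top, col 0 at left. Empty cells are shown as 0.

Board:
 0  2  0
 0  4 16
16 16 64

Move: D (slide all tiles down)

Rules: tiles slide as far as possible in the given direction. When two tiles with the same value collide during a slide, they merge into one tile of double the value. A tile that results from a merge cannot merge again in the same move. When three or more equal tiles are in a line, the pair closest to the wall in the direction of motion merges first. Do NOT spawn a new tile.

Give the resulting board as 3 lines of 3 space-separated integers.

Answer:  0  2  0
 0  4 16
16 16 64

Derivation:
Slide down:
col 0: [0, 0, 16] -> [0, 0, 16]
col 1: [2, 4, 16] -> [2, 4, 16]
col 2: [0, 16, 64] -> [0, 16, 64]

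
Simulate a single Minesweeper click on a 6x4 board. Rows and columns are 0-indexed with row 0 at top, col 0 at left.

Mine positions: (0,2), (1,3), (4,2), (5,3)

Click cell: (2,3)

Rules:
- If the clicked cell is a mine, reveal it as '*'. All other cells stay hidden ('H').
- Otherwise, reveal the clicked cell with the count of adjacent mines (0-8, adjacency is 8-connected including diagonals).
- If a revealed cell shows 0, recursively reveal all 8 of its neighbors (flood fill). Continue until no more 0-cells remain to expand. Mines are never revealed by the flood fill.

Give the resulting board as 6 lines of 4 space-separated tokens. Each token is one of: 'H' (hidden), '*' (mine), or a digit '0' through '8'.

H H H H
H H H H
H H H 1
H H H H
H H H H
H H H H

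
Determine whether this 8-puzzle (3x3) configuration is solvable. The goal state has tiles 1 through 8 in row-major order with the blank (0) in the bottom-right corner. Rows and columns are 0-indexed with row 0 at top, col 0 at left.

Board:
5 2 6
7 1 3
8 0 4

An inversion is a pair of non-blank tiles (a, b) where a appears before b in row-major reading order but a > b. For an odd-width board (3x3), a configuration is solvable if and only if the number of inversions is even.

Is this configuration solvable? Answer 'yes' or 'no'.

Answer: yes

Derivation:
Inversions (pairs i<j in row-major order where tile[i] > tile[j] > 0): 12
12 is even, so the puzzle is solvable.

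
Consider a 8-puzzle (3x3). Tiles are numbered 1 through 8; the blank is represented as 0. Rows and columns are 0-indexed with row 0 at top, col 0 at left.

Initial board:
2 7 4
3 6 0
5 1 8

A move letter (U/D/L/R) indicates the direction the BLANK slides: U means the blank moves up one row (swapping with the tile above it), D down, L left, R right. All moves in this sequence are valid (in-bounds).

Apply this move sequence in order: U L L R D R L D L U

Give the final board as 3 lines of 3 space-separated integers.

Answer: 2 6 7
0 1 4
3 5 8

Derivation:
After move 1 (U):
2 7 0
3 6 4
5 1 8

After move 2 (L):
2 0 7
3 6 4
5 1 8

After move 3 (L):
0 2 7
3 6 4
5 1 8

After move 4 (R):
2 0 7
3 6 4
5 1 8

After move 5 (D):
2 6 7
3 0 4
5 1 8

After move 6 (R):
2 6 7
3 4 0
5 1 8

After move 7 (L):
2 6 7
3 0 4
5 1 8

After move 8 (D):
2 6 7
3 1 4
5 0 8

After move 9 (L):
2 6 7
3 1 4
0 5 8

After move 10 (U):
2 6 7
0 1 4
3 5 8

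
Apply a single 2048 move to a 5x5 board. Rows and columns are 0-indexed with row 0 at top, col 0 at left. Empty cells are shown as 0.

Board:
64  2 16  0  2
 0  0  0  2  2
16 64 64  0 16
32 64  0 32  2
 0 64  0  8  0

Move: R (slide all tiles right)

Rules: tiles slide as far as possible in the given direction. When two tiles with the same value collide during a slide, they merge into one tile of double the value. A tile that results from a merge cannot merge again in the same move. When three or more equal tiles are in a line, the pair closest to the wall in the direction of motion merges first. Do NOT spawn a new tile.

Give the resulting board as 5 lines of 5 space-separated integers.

Slide right:
row 0: [64, 2, 16, 0, 2] -> [0, 64, 2, 16, 2]
row 1: [0, 0, 0, 2, 2] -> [0, 0, 0, 0, 4]
row 2: [16, 64, 64, 0, 16] -> [0, 0, 16, 128, 16]
row 3: [32, 64, 0, 32, 2] -> [0, 32, 64, 32, 2]
row 4: [0, 64, 0, 8, 0] -> [0, 0, 0, 64, 8]

Answer:   0  64   2  16   2
  0   0   0   0   4
  0   0  16 128  16
  0  32  64  32   2
  0   0   0  64   8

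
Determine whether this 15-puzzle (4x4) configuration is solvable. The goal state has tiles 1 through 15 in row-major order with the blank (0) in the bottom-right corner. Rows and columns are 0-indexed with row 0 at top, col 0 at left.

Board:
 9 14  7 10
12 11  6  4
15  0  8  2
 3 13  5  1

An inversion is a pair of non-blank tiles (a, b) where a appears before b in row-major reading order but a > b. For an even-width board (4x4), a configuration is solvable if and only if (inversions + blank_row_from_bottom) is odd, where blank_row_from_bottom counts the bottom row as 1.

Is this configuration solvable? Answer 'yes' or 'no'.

Answer: yes

Derivation:
Inversions: 71
Blank is in row 2 (0-indexed from top), which is row 2 counting from the bottom (bottom = 1).
71 + 2 = 73, which is odd, so the puzzle is solvable.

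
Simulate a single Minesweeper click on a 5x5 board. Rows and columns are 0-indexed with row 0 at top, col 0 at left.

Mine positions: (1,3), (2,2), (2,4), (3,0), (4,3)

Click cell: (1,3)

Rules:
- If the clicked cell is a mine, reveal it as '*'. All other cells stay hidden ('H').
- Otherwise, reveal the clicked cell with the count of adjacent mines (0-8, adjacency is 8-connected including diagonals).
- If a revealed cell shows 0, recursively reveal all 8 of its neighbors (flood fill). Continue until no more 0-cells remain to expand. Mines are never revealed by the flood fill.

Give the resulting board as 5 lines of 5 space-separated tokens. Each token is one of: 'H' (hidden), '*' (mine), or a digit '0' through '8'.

H H H H H
H H H * H
H H H H H
H H H H H
H H H H H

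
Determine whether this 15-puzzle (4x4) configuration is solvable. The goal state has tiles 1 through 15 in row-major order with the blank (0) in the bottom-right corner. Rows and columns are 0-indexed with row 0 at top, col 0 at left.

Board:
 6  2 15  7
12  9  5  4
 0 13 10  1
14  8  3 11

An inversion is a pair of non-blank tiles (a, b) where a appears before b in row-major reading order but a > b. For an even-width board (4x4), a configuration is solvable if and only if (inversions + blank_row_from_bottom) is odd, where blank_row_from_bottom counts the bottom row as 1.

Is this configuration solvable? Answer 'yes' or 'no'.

Answer: no

Derivation:
Inversions: 52
Blank is in row 2 (0-indexed from top), which is row 2 counting from the bottom (bottom = 1).
52 + 2 = 54, which is even, so the puzzle is not solvable.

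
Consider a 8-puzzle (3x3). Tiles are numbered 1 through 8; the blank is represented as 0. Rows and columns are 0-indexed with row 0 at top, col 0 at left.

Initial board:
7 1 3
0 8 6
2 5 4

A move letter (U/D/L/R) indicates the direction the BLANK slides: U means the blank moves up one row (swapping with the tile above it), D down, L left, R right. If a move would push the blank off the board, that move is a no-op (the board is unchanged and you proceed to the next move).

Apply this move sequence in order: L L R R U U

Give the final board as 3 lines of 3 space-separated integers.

Answer: 7 1 0
8 6 3
2 5 4

Derivation:
After move 1 (L):
7 1 3
0 8 6
2 5 4

After move 2 (L):
7 1 3
0 8 6
2 5 4

After move 3 (R):
7 1 3
8 0 6
2 5 4

After move 4 (R):
7 1 3
8 6 0
2 5 4

After move 5 (U):
7 1 0
8 6 3
2 5 4

After move 6 (U):
7 1 0
8 6 3
2 5 4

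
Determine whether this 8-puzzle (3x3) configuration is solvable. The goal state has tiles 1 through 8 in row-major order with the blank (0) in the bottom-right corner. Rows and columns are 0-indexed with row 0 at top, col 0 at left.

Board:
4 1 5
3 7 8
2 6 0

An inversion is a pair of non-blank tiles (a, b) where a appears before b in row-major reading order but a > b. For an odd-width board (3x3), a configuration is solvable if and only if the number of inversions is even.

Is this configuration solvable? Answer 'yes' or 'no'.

Inversions (pairs i<j in row-major order where tile[i] > tile[j] > 0): 10
10 is even, so the puzzle is solvable.

Answer: yes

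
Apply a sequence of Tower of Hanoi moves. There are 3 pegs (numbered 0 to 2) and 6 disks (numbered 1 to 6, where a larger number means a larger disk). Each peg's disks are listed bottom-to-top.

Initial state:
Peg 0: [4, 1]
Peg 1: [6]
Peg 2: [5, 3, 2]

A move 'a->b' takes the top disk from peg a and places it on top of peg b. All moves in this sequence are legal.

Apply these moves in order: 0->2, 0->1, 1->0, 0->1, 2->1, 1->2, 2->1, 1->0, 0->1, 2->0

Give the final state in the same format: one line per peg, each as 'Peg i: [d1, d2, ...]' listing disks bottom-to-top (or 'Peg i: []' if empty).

Answer: Peg 0: [2]
Peg 1: [6, 4, 1]
Peg 2: [5, 3]

Derivation:
After move 1 (0->2):
Peg 0: [4]
Peg 1: [6]
Peg 2: [5, 3, 2, 1]

After move 2 (0->1):
Peg 0: []
Peg 1: [6, 4]
Peg 2: [5, 3, 2, 1]

After move 3 (1->0):
Peg 0: [4]
Peg 1: [6]
Peg 2: [5, 3, 2, 1]

After move 4 (0->1):
Peg 0: []
Peg 1: [6, 4]
Peg 2: [5, 3, 2, 1]

After move 5 (2->1):
Peg 0: []
Peg 1: [6, 4, 1]
Peg 2: [5, 3, 2]

After move 6 (1->2):
Peg 0: []
Peg 1: [6, 4]
Peg 2: [5, 3, 2, 1]

After move 7 (2->1):
Peg 0: []
Peg 1: [6, 4, 1]
Peg 2: [5, 3, 2]

After move 8 (1->0):
Peg 0: [1]
Peg 1: [6, 4]
Peg 2: [5, 3, 2]

After move 9 (0->1):
Peg 0: []
Peg 1: [6, 4, 1]
Peg 2: [5, 3, 2]

After move 10 (2->0):
Peg 0: [2]
Peg 1: [6, 4, 1]
Peg 2: [5, 3]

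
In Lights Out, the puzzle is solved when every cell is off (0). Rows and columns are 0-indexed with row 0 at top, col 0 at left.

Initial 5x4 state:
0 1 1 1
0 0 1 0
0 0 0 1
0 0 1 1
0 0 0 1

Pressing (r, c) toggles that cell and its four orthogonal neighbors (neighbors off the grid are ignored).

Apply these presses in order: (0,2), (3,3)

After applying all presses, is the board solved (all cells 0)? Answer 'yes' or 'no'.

After press 1 at (0,2):
0 0 0 0
0 0 0 0
0 0 0 1
0 0 1 1
0 0 0 1

After press 2 at (3,3):
0 0 0 0
0 0 0 0
0 0 0 0
0 0 0 0
0 0 0 0

Lights still on: 0

Answer: yes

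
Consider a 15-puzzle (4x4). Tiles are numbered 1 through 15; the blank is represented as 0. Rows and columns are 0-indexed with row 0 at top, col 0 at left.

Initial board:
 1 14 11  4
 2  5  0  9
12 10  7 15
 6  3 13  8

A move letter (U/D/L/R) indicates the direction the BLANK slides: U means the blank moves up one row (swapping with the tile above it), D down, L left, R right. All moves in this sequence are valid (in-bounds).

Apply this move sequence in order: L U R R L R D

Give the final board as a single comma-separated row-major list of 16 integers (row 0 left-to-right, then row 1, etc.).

After move 1 (L):
 1 14 11  4
 2  0  5  9
12 10  7 15
 6  3 13  8

After move 2 (U):
 1  0 11  4
 2 14  5  9
12 10  7 15
 6  3 13  8

After move 3 (R):
 1 11  0  4
 2 14  5  9
12 10  7 15
 6  3 13  8

After move 4 (R):
 1 11  4  0
 2 14  5  9
12 10  7 15
 6  3 13  8

After move 5 (L):
 1 11  0  4
 2 14  5  9
12 10  7 15
 6  3 13  8

After move 6 (R):
 1 11  4  0
 2 14  5  9
12 10  7 15
 6  3 13  8

After move 7 (D):
 1 11  4  9
 2 14  5  0
12 10  7 15
 6  3 13  8

Answer: 1, 11, 4, 9, 2, 14, 5, 0, 12, 10, 7, 15, 6, 3, 13, 8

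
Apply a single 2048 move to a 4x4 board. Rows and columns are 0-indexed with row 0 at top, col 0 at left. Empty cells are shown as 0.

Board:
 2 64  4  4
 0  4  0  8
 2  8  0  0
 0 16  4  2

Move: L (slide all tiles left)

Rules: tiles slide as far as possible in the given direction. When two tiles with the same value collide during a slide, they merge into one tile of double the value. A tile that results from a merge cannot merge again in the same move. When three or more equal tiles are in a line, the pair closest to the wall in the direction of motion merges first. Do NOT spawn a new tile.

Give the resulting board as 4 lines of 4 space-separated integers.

Answer:  2 64  8  0
 4  8  0  0
 2  8  0  0
16  4  2  0

Derivation:
Slide left:
row 0: [2, 64, 4, 4] -> [2, 64, 8, 0]
row 1: [0, 4, 0, 8] -> [4, 8, 0, 0]
row 2: [2, 8, 0, 0] -> [2, 8, 0, 0]
row 3: [0, 16, 4, 2] -> [16, 4, 2, 0]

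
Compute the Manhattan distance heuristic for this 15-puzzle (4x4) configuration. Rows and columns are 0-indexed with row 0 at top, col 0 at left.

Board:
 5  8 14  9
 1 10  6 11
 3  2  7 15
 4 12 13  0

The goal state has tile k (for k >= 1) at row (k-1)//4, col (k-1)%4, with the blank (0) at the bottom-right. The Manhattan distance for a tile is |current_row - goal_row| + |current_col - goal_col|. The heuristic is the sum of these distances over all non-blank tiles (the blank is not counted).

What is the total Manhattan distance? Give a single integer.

Tile 5: (0,0)->(1,0) = 1
Tile 8: (0,1)->(1,3) = 3
Tile 14: (0,2)->(3,1) = 4
Tile 9: (0,3)->(2,0) = 5
Tile 1: (1,0)->(0,0) = 1
Tile 10: (1,1)->(2,1) = 1
Tile 6: (1,2)->(1,1) = 1
Tile 11: (1,3)->(2,2) = 2
Tile 3: (2,0)->(0,2) = 4
Tile 2: (2,1)->(0,1) = 2
Tile 7: (2,2)->(1,2) = 1
Tile 15: (2,3)->(3,2) = 2
Tile 4: (3,0)->(0,3) = 6
Tile 12: (3,1)->(2,3) = 3
Tile 13: (3,2)->(3,0) = 2
Sum: 1 + 3 + 4 + 5 + 1 + 1 + 1 + 2 + 4 + 2 + 1 + 2 + 6 + 3 + 2 = 38

Answer: 38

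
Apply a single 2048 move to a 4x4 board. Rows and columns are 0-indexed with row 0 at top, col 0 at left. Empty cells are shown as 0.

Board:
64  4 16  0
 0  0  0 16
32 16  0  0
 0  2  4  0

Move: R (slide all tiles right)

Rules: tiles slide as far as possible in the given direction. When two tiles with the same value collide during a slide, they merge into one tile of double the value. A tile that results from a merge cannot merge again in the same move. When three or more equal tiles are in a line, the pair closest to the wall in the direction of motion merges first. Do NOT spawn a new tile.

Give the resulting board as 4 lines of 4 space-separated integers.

Answer:  0 64  4 16
 0  0  0 16
 0  0 32 16
 0  0  2  4

Derivation:
Slide right:
row 0: [64, 4, 16, 0] -> [0, 64, 4, 16]
row 1: [0, 0, 0, 16] -> [0, 0, 0, 16]
row 2: [32, 16, 0, 0] -> [0, 0, 32, 16]
row 3: [0, 2, 4, 0] -> [0, 0, 2, 4]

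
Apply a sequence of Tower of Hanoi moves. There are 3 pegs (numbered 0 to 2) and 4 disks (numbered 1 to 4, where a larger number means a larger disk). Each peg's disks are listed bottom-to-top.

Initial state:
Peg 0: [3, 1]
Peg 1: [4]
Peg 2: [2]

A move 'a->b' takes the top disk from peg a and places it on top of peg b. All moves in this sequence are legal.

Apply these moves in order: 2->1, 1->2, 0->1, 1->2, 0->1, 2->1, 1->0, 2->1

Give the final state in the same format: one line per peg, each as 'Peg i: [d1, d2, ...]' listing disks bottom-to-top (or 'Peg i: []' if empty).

Answer: Peg 0: [1]
Peg 1: [4, 3, 2]
Peg 2: []

Derivation:
After move 1 (2->1):
Peg 0: [3, 1]
Peg 1: [4, 2]
Peg 2: []

After move 2 (1->2):
Peg 0: [3, 1]
Peg 1: [4]
Peg 2: [2]

After move 3 (0->1):
Peg 0: [3]
Peg 1: [4, 1]
Peg 2: [2]

After move 4 (1->2):
Peg 0: [3]
Peg 1: [4]
Peg 2: [2, 1]

After move 5 (0->1):
Peg 0: []
Peg 1: [4, 3]
Peg 2: [2, 1]

After move 6 (2->1):
Peg 0: []
Peg 1: [4, 3, 1]
Peg 2: [2]

After move 7 (1->0):
Peg 0: [1]
Peg 1: [4, 3]
Peg 2: [2]

After move 8 (2->1):
Peg 0: [1]
Peg 1: [4, 3, 2]
Peg 2: []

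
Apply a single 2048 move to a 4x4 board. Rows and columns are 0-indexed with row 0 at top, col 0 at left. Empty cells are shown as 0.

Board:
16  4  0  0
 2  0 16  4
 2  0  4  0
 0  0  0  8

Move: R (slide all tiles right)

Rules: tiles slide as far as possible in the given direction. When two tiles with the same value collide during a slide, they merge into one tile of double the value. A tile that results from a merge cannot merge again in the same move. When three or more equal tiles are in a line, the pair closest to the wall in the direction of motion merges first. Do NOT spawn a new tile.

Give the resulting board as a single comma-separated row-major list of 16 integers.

Answer: 0, 0, 16, 4, 0, 2, 16, 4, 0, 0, 2, 4, 0, 0, 0, 8

Derivation:
Slide right:
row 0: [16, 4, 0, 0] -> [0, 0, 16, 4]
row 1: [2, 0, 16, 4] -> [0, 2, 16, 4]
row 2: [2, 0, 4, 0] -> [0, 0, 2, 4]
row 3: [0, 0, 0, 8] -> [0, 0, 0, 8]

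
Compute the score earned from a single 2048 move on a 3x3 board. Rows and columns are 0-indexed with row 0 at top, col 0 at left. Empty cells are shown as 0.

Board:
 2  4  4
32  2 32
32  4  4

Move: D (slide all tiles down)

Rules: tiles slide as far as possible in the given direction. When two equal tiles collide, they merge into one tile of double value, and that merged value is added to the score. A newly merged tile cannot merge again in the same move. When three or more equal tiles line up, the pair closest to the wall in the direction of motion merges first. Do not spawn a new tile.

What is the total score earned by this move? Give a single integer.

Slide down:
col 0: [2, 32, 32] -> [0, 2, 64]  score +64 (running 64)
col 1: [4, 2, 4] -> [4, 2, 4]  score +0 (running 64)
col 2: [4, 32, 4] -> [4, 32, 4]  score +0 (running 64)
Board after move:
 0  4  4
 2  2 32
64  4  4

Answer: 64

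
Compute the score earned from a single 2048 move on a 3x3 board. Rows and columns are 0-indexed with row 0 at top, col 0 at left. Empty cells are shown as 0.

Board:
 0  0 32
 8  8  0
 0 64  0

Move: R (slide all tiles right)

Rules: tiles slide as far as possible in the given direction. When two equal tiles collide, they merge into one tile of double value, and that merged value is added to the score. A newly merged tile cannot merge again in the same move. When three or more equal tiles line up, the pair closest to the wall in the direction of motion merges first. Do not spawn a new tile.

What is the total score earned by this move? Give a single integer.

Answer: 16

Derivation:
Slide right:
row 0: [0, 0, 32] -> [0, 0, 32]  score +0 (running 0)
row 1: [8, 8, 0] -> [0, 0, 16]  score +16 (running 16)
row 2: [0, 64, 0] -> [0, 0, 64]  score +0 (running 16)
Board after move:
 0  0 32
 0  0 16
 0  0 64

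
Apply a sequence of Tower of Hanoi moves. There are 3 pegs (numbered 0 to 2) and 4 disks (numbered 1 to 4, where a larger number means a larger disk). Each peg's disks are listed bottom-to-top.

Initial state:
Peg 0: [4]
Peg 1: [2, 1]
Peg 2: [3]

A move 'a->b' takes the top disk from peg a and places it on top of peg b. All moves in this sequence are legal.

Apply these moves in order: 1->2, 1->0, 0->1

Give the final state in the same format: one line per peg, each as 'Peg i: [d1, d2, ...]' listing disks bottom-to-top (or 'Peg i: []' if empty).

Answer: Peg 0: [4]
Peg 1: [2]
Peg 2: [3, 1]

Derivation:
After move 1 (1->2):
Peg 0: [4]
Peg 1: [2]
Peg 2: [3, 1]

After move 2 (1->0):
Peg 0: [4, 2]
Peg 1: []
Peg 2: [3, 1]

After move 3 (0->1):
Peg 0: [4]
Peg 1: [2]
Peg 2: [3, 1]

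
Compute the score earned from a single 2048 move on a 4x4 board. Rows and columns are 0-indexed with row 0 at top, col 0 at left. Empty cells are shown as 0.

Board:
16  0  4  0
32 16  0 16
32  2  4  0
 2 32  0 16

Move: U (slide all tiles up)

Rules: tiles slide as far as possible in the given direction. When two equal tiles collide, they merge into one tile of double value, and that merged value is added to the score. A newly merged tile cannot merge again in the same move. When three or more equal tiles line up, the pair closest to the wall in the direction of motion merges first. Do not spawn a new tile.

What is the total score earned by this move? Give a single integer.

Slide up:
col 0: [16, 32, 32, 2] -> [16, 64, 2, 0]  score +64 (running 64)
col 1: [0, 16, 2, 32] -> [16, 2, 32, 0]  score +0 (running 64)
col 2: [4, 0, 4, 0] -> [8, 0, 0, 0]  score +8 (running 72)
col 3: [0, 16, 0, 16] -> [32, 0, 0, 0]  score +32 (running 104)
Board after move:
16 16  8 32
64  2  0  0
 2 32  0  0
 0  0  0  0

Answer: 104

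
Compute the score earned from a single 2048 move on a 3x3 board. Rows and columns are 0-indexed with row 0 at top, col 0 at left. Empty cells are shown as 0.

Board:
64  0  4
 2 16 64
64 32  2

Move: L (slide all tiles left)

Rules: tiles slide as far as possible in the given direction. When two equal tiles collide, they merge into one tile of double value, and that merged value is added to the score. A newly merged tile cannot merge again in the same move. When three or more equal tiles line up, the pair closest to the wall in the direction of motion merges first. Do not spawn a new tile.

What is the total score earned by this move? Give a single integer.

Answer: 0

Derivation:
Slide left:
row 0: [64, 0, 4] -> [64, 4, 0]  score +0 (running 0)
row 1: [2, 16, 64] -> [2, 16, 64]  score +0 (running 0)
row 2: [64, 32, 2] -> [64, 32, 2]  score +0 (running 0)
Board after move:
64  4  0
 2 16 64
64 32  2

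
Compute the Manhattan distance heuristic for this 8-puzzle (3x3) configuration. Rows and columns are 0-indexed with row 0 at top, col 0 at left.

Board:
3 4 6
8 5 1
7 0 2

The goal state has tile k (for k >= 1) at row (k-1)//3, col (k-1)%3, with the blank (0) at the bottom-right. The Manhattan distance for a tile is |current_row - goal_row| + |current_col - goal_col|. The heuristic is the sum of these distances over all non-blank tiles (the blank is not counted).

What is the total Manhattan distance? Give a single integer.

Answer: 13

Derivation:
Tile 3: (0,0)->(0,2) = 2
Tile 4: (0,1)->(1,0) = 2
Tile 6: (0,2)->(1,2) = 1
Tile 8: (1,0)->(2,1) = 2
Tile 5: (1,1)->(1,1) = 0
Tile 1: (1,2)->(0,0) = 3
Tile 7: (2,0)->(2,0) = 0
Tile 2: (2,2)->(0,1) = 3
Sum: 2 + 2 + 1 + 2 + 0 + 3 + 0 + 3 = 13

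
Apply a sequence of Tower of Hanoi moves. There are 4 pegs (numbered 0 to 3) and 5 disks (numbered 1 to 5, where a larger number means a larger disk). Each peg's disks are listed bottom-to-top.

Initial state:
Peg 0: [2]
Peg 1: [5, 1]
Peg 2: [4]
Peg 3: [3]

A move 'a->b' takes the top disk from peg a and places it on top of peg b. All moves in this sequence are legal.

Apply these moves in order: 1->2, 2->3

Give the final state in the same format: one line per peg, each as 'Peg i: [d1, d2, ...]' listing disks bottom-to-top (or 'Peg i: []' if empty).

After move 1 (1->2):
Peg 0: [2]
Peg 1: [5]
Peg 2: [4, 1]
Peg 3: [3]

After move 2 (2->3):
Peg 0: [2]
Peg 1: [5]
Peg 2: [4]
Peg 3: [3, 1]

Answer: Peg 0: [2]
Peg 1: [5]
Peg 2: [4]
Peg 3: [3, 1]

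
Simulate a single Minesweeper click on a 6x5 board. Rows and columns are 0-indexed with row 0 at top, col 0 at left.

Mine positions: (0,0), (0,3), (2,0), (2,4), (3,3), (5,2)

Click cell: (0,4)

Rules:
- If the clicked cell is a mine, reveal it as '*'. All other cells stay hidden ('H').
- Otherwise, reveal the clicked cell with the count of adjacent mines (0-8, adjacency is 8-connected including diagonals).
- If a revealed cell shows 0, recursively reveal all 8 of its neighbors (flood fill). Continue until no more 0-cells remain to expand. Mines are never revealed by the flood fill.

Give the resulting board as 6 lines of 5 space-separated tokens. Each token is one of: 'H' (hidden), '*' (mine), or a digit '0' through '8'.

H H H H 1
H H H H H
H H H H H
H H H H H
H H H H H
H H H H H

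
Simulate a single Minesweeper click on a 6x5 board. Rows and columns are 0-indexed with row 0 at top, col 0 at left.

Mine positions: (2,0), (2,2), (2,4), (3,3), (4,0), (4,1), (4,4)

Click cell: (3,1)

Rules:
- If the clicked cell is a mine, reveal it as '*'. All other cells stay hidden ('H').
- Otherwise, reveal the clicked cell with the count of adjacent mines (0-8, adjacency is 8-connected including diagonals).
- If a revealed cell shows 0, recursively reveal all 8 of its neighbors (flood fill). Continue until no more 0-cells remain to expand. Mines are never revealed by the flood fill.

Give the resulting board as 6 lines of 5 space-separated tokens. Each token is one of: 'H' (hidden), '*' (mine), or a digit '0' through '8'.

H H H H H
H H H H H
H H H H H
H 4 H H H
H H H H H
H H H H H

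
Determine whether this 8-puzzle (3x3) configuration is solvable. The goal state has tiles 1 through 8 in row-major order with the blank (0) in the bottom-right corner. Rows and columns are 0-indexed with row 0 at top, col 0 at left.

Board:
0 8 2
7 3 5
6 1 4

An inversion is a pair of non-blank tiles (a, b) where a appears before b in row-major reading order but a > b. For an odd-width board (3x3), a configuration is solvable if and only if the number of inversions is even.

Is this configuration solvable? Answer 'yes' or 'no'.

Answer: yes

Derivation:
Inversions (pairs i<j in row-major order where tile[i] > tile[j] > 0): 18
18 is even, so the puzzle is solvable.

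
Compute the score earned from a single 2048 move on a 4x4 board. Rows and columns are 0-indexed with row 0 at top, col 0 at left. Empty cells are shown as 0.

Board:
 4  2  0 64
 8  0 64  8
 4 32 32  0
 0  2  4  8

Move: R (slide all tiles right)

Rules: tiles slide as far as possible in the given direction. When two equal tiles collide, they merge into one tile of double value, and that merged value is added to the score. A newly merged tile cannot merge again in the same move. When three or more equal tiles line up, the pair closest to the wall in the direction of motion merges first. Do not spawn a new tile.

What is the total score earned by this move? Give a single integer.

Answer: 64

Derivation:
Slide right:
row 0: [4, 2, 0, 64] -> [0, 4, 2, 64]  score +0 (running 0)
row 1: [8, 0, 64, 8] -> [0, 8, 64, 8]  score +0 (running 0)
row 2: [4, 32, 32, 0] -> [0, 0, 4, 64]  score +64 (running 64)
row 3: [0, 2, 4, 8] -> [0, 2, 4, 8]  score +0 (running 64)
Board after move:
 0  4  2 64
 0  8 64  8
 0  0  4 64
 0  2  4  8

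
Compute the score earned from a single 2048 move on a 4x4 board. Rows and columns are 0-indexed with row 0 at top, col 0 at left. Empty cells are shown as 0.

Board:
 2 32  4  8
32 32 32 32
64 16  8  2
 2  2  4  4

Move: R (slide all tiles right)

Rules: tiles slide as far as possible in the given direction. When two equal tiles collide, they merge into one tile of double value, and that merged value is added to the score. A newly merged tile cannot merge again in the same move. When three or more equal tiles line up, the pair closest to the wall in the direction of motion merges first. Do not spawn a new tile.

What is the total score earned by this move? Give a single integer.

Answer: 140

Derivation:
Slide right:
row 0: [2, 32, 4, 8] -> [2, 32, 4, 8]  score +0 (running 0)
row 1: [32, 32, 32, 32] -> [0, 0, 64, 64]  score +128 (running 128)
row 2: [64, 16, 8, 2] -> [64, 16, 8, 2]  score +0 (running 128)
row 3: [2, 2, 4, 4] -> [0, 0, 4, 8]  score +12 (running 140)
Board after move:
 2 32  4  8
 0  0 64 64
64 16  8  2
 0  0  4  8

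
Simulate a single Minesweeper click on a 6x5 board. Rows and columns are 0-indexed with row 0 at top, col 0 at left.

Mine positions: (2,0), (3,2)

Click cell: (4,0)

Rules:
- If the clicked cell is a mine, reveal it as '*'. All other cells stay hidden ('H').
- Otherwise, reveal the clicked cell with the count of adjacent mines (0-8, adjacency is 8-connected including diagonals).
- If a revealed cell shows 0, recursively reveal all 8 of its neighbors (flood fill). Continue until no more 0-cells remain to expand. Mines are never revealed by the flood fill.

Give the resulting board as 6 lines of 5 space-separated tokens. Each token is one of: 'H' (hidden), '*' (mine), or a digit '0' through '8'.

0 0 0 0 0
1 1 0 0 0
H 2 1 1 0
1 2 H 1 0
0 1 1 1 0
0 0 0 0 0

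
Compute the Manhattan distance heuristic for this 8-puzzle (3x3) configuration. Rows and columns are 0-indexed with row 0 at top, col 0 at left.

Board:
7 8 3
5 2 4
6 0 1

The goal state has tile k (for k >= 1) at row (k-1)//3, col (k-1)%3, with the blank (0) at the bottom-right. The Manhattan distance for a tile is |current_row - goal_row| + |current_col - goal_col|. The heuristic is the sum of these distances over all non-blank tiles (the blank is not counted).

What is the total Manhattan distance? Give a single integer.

Tile 7: at (0,0), goal (2,0), distance |0-2|+|0-0| = 2
Tile 8: at (0,1), goal (2,1), distance |0-2|+|1-1| = 2
Tile 3: at (0,2), goal (0,2), distance |0-0|+|2-2| = 0
Tile 5: at (1,0), goal (1,1), distance |1-1|+|0-1| = 1
Tile 2: at (1,1), goal (0,1), distance |1-0|+|1-1| = 1
Tile 4: at (1,2), goal (1,0), distance |1-1|+|2-0| = 2
Tile 6: at (2,0), goal (1,2), distance |2-1|+|0-2| = 3
Tile 1: at (2,2), goal (0,0), distance |2-0|+|2-0| = 4
Sum: 2 + 2 + 0 + 1 + 1 + 2 + 3 + 4 = 15

Answer: 15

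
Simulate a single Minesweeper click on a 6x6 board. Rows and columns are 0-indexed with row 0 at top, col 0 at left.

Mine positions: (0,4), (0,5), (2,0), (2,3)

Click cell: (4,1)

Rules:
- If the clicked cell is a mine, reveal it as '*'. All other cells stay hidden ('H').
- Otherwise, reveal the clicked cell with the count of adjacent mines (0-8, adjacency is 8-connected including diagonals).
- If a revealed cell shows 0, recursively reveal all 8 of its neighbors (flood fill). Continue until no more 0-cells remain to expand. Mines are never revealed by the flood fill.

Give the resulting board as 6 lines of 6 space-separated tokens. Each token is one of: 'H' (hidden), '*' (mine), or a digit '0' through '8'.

H H H H H H
H H H H 3 2
H H H H 1 0
1 1 1 1 1 0
0 0 0 0 0 0
0 0 0 0 0 0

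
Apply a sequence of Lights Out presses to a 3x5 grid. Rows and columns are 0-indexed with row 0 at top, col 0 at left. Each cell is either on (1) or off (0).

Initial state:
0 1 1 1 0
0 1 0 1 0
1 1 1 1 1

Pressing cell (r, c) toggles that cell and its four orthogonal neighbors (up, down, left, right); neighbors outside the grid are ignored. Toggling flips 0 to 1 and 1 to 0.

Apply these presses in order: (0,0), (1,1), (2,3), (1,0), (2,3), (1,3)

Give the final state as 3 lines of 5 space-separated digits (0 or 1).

Answer: 0 1 1 0 0
1 1 0 0 1
0 0 1 0 1

Derivation:
After press 1 at (0,0):
1 0 1 1 0
1 1 0 1 0
1 1 1 1 1

After press 2 at (1,1):
1 1 1 1 0
0 0 1 1 0
1 0 1 1 1

After press 3 at (2,3):
1 1 1 1 0
0 0 1 0 0
1 0 0 0 0

After press 4 at (1,0):
0 1 1 1 0
1 1 1 0 0
0 0 0 0 0

After press 5 at (2,3):
0 1 1 1 0
1 1 1 1 0
0 0 1 1 1

After press 6 at (1,3):
0 1 1 0 0
1 1 0 0 1
0 0 1 0 1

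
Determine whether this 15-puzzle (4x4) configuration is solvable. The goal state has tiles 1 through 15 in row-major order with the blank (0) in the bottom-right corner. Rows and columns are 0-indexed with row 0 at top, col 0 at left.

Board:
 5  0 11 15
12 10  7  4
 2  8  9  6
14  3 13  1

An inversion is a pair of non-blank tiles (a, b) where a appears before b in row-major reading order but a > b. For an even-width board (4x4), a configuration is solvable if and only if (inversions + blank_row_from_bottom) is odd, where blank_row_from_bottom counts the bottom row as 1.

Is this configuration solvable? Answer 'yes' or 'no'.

Inversions: 64
Blank is in row 0 (0-indexed from top), which is row 4 counting from the bottom (bottom = 1).
64 + 4 = 68, which is even, so the puzzle is not solvable.

Answer: no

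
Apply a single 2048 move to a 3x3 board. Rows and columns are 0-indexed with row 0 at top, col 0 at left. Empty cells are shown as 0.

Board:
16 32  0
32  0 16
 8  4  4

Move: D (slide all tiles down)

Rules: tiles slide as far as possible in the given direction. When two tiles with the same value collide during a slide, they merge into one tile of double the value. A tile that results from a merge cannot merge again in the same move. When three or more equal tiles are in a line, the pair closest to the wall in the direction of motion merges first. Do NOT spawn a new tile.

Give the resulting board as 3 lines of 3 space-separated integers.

Slide down:
col 0: [16, 32, 8] -> [16, 32, 8]
col 1: [32, 0, 4] -> [0, 32, 4]
col 2: [0, 16, 4] -> [0, 16, 4]

Answer: 16  0  0
32 32 16
 8  4  4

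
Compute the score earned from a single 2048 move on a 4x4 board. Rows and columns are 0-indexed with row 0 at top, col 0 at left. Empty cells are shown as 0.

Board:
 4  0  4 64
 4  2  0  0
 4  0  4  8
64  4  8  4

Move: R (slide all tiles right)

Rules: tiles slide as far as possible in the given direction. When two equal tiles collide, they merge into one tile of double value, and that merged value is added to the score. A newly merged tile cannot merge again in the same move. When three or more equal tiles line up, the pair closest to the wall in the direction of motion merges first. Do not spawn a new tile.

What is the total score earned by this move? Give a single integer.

Slide right:
row 0: [4, 0, 4, 64] -> [0, 0, 8, 64]  score +8 (running 8)
row 1: [4, 2, 0, 0] -> [0, 0, 4, 2]  score +0 (running 8)
row 2: [4, 0, 4, 8] -> [0, 0, 8, 8]  score +8 (running 16)
row 3: [64, 4, 8, 4] -> [64, 4, 8, 4]  score +0 (running 16)
Board after move:
 0  0  8 64
 0  0  4  2
 0  0  8  8
64  4  8  4

Answer: 16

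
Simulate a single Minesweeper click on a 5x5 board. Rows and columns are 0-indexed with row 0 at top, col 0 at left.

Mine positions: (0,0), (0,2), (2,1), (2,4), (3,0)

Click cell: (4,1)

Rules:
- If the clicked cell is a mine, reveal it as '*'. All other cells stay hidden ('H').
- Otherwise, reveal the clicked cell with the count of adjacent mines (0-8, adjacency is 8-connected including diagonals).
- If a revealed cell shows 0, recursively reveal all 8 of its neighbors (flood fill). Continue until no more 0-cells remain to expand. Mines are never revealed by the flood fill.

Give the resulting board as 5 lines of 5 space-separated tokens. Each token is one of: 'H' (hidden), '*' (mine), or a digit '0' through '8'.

H H H H H
H H H H H
H H H H H
H H H H H
H 1 H H H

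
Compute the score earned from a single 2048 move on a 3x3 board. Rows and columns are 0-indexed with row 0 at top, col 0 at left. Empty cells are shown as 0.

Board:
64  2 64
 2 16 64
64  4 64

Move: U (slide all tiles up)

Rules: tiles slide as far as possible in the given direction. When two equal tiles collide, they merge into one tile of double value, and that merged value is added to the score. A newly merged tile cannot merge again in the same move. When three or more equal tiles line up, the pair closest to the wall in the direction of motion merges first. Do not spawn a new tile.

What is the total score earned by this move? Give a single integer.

Answer: 128

Derivation:
Slide up:
col 0: [64, 2, 64] -> [64, 2, 64]  score +0 (running 0)
col 1: [2, 16, 4] -> [2, 16, 4]  score +0 (running 0)
col 2: [64, 64, 64] -> [128, 64, 0]  score +128 (running 128)
Board after move:
 64   2 128
  2  16  64
 64   4   0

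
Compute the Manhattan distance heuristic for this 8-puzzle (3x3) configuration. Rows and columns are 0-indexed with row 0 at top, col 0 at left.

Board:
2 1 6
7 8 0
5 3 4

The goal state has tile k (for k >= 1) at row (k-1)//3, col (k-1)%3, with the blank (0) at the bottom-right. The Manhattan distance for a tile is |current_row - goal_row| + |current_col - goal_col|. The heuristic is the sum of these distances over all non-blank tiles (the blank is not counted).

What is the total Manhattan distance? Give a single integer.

Tile 2: (0,0)->(0,1) = 1
Tile 1: (0,1)->(0,0) = 1
Tile 6: (0,2)->(1,2) = 1
Tile 7: (1,0)->(2,0) = 1
Tile 8: (1,1)->(2,1) = 1
Tile 5: (2,0)->(1,1) = 2
Tile 3: (2,1)->(0,2) = 3
Tile 4: (2,2)->(1,0) = 3
Sum: 1 + 1 + 1 + 1 + 1 + 2 + 3 + 3 = 13

Answer: 13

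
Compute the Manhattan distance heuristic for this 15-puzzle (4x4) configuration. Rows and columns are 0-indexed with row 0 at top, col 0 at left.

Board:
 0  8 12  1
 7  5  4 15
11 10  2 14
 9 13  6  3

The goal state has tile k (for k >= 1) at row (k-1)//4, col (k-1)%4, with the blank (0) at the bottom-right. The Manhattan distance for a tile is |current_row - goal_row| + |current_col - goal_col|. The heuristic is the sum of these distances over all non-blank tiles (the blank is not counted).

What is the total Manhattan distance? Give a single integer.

Answer: 34

Derivation:
Tile 8: (0,1)->(1,3) = 3
Tile 12: (0,2)->(2,3) = 3
Tile 1: (0,3)->(0,0) = 3
Tile 7: (1,0)->(1,2) = 2
Tile 5: (1,1)->(1,0) = 1
Tile 4: (1,2)->(0,3) = 2
Tile 15: (1,3)->(3,2) = 3
Tile 11: (2,0)->(2,2) = 2
Tile 10: (2,1)->(2,1) = 0
Tile 2: (2,2)->(0,1) = 3
Tile 14: (2,3)->(3,1) = 3
Tile 9: (3,0)->(2,0) = 1
Tile 13: (3,1)->(3,0) = 1
Tile 6: (3,2)->(1,1) = 3
Tile 3: (3,3)->(0,2) = 4
Sum: 3 + 3 + 3 + 2 + 1 + 2 + 3 + 2 + 0 + 3 + 3 + 1 + 1 + 3 + 4 = 34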